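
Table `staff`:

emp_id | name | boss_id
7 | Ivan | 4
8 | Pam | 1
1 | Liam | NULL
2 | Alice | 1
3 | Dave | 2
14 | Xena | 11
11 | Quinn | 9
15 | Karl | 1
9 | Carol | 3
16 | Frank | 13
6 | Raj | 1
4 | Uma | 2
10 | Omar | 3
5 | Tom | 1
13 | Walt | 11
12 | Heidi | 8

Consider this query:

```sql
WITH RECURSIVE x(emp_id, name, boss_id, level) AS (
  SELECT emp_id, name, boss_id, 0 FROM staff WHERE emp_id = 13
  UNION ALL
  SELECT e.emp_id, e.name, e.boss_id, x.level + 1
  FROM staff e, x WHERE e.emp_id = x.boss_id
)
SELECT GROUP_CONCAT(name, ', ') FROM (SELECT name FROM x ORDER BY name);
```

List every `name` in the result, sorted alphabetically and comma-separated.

Base: emp_id=13 (Walt), boss_id=11, level 0.
Iteration 1: join on emp_id=11 -> Quinn (id 11, boss_id=9, level 1).
Iteration 2: join on emp_id=9 -> Carol (id 9, boss_id=3, level 2).
Iteration 3: join on emp_id=3 -> Dave (id 3, boss_id=2, level 3).
Iteration 4: join on emp_id=2 -> Alice (id 2, boss_id=1, level 4).
Iteration 5: join on emp_id=1 -> Liam (id 1, boss_id=NULL, level 5).
Iteration 6: boss_id is NULL; no match; recursion stops.

Alice, Carol, Dave, Liam, Quinn, Walt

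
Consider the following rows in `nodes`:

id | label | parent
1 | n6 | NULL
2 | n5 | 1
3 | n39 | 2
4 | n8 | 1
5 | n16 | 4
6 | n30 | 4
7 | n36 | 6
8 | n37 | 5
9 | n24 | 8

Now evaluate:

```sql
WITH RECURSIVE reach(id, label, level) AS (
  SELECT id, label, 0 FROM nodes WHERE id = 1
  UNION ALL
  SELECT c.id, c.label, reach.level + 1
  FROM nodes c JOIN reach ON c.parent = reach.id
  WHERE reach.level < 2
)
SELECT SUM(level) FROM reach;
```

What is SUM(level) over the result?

8

Base: id=1 (n6) at level 0.
Iteration 1: rows with parent in {1} -> n5 (id 2, level 1), n8 (id 4, level 1).
Iteration 2: rows with parent in {2,4} -> n39 (id 3, level 2), n16 (id 5, level 2), n30 (id 6, level 2).
Iteration 3: level < 2 fails for all current rows; recursion stops.
SUM(level) = 0 + 1 + 1 + 2 + 2 + 2 = 8.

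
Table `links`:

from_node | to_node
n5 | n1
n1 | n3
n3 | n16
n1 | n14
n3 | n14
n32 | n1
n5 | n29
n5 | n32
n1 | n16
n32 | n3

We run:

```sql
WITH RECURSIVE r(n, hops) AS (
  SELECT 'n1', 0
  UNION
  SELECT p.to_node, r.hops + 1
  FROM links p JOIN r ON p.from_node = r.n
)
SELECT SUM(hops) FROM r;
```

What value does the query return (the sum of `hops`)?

Base: (n1, hops=0).
Iteration 1: edges from {n1} -> (n14, hops=1), (n16, hops=1), (n3, hops=1).
Iteration 2: edges from {n14,n16,n3} -> (n14, hops=2), (n16, hops=2).
Iteration 3: no outgoing edges from {n14,n16}; recursion stops.
SUM(hops) = 0 + 1 + 1 + 1 + 2 + 2 = 7.

7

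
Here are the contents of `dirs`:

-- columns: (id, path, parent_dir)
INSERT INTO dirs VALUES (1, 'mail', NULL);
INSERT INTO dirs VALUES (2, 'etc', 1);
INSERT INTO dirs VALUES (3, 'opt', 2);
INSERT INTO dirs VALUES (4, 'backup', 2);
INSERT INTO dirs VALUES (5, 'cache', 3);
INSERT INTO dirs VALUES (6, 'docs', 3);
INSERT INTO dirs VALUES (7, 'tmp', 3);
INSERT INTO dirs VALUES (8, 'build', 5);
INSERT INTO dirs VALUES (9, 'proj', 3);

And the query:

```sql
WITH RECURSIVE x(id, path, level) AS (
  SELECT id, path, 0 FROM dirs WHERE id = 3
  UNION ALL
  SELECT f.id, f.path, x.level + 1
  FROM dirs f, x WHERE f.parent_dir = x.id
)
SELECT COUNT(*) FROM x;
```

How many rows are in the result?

6

Base: id=3 (opt) at level 0.
Iteration 1: rows with parent_dir in {3} -> cache (id 5, level 1), docs (id 6, level 1), tmp (id 7, level 1), proj (id 9, level 1).
Iteration 2: rows with parent_dir in {5,6,7,9} -> build (id 8, level 2).
Iteration 3: no rows with parent_dir in {8}; recursion stops.
Total rows emitted: 6.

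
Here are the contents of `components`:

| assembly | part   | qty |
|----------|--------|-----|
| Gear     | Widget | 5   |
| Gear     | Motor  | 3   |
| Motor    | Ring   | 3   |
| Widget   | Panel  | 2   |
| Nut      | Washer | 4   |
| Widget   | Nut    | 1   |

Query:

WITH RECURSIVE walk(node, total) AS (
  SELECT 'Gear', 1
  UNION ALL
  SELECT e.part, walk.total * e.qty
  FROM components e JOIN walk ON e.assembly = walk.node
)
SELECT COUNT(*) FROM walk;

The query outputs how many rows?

Base: (Gear, total=1).
Iteration 1: components of {Gear} -> Motor = 1*3 = 3, Widget = 1*5 = 5.
Iteration 2: components of {Motor,Widget} -> Nut = 5*1 = 5, Panel = 5*2 = 10, Ring = 3*3 = 9.
Iteration 3: components of {Nut,Panel,Ring} -> Washer = 5*4 = 20.
Iteration 4: no further components; recursion stops.
Total rows emitted: 7.

7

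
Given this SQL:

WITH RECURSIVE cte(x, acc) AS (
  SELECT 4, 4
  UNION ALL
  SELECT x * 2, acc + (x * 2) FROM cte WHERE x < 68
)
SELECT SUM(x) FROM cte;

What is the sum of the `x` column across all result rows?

Base: x=4, acc=4.
Iteration 1: 4 < 68 holds -> x = 4 * 2 = 8, acc = 4 + 8 = 12.
Iteration 2: 8 < 68 holds -> x = 8 * 2 = 16, acc = 12 + 16 = 28.
Iteration 3: 16 < 68 holds -> x = 16 * 2 = 32, acc = 28 + 32 = 60.
Iteration 4: 32 < 68 holds -> x = 32 * 2 = 64, acc = 60 + 64 = 124.
Iteration 5: 64 < 68 holds -> x = 64 * 2 = 128, acc = 124 + 128 = 252.
Iteration 6: 128 < 68 fails; recursion stops.
SUM(x) = 4 + 8 + 16 + 32 + 64 + 128 = 252.

252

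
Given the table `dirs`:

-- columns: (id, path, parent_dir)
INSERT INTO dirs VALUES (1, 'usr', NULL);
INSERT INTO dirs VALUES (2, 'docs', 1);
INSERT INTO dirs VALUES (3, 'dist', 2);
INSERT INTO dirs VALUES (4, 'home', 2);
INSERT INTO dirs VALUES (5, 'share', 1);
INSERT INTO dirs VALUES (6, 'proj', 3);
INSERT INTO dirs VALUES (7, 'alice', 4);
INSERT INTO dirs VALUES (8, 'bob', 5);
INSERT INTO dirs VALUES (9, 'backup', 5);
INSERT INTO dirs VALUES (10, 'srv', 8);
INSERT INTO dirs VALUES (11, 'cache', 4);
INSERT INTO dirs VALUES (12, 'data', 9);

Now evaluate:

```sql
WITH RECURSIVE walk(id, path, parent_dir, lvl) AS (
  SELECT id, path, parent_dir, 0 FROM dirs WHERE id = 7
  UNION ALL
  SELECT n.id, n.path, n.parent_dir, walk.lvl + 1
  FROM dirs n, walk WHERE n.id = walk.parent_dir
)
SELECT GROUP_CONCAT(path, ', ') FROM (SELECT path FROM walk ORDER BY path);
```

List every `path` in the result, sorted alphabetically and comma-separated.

Base: id=7 (alice), parent_dir=4, lvl 0.
Iteration 1: join on id=4 -> home (id 4, parent_dir=2, lvl 1).
Iteration 2: join on id=2 -> docs (id 2, parent_dir=1, lvl 2).
Iteration 3: join on id=1 -> usr (id 1, parent_dir=NULL, lvl 3).
Iteration 4: parent_dir is NULL; no match; recursion stops.

alice, docs, home, usr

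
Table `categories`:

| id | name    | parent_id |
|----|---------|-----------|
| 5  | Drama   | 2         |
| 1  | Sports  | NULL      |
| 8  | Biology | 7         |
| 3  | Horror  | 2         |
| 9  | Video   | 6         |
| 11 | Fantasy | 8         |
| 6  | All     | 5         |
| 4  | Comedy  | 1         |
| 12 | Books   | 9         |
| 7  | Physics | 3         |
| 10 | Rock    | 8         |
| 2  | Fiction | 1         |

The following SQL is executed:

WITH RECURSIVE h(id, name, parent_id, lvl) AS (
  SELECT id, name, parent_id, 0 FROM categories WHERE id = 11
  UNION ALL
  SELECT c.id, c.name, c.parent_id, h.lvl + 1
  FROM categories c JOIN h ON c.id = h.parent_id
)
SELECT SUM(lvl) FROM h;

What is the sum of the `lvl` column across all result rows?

Base: id=11 (Fantasy), parent_id=8, lvl 0.
Iteration 1: join on id=8 -> Biology (id 8, parent_id=7, lvl 1).
Iteration 2: join on id=7 -> Physics (id 7, parent_id=3, lvl 2).
Iteration 3: join on id=3 -> Horror (id 3, parent_id=2, lvl 3).
Iteration 4: join on id=2 -> Fiction (id 2, parent_id=1, lvl 4).
Iteration 5: join on id=1 -> Sports (id 1, parent_id=NULL, lvl 5).
Iteration 6: parent_id is NULL; no match; recursion stops.
SUM(lvl) = 0 + 1 + 2 + 3 + 4 + 5 = 15.

15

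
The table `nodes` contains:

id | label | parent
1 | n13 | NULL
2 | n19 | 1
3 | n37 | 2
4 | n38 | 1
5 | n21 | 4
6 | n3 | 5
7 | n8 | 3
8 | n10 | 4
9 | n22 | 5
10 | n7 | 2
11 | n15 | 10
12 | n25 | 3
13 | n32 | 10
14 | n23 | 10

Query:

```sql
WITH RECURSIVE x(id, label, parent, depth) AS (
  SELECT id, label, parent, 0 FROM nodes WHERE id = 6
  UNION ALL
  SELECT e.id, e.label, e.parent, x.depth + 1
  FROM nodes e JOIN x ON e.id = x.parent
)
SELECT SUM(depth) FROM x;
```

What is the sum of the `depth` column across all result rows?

Base: id=6 (n3), parent=5, depth 0.
Iteration 1: join on id=5 -> n21 (id 5, parent=4, depth 1).
Iteration 2: join on id=4 -> n38 (id 4, parent=1, depth 2).
Iteration 3: join on id=1 -> n13 (id 1, parent=NULL, depth 3).
Iteration 4: parent is NULL; no match; recursion stops.
SUM(depth) = 0 + 1 + 2 + 3 = 6.

6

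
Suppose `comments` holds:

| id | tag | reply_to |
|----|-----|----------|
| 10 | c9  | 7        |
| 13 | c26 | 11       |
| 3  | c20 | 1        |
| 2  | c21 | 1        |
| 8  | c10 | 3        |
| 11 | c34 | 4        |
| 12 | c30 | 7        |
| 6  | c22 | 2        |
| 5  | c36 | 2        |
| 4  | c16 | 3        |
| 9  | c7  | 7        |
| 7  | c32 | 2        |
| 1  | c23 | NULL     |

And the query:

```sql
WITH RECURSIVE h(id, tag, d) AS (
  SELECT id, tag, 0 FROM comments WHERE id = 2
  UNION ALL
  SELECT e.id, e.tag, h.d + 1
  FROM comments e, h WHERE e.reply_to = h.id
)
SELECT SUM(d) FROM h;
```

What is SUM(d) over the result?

Base: id=2 (c21) at d 0.
Iteration 1: rows with reply_to in {2} -> c36 (id 5, d 1), c22 (id 6, d 1), c32 (id 7, d 1).
Iteration 2: rows with reply_to in {5,6,7} -> c7 (id 9, d 2), c9 (id 10, d 2), c30 (id 12, d 2).
Iteration 3: no rows with reply_to in {9,10,12}; recursion stops.
SUM(d) = 0 + 1 + 1 + 1 + 2 + 2 + 2 = 9.

9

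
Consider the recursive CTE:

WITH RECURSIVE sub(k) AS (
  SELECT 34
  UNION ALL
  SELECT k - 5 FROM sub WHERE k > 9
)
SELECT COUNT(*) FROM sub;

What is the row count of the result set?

Base: k=34.
Iteration 1: 34 > 9 holds -> k = 34 - 5 = 29.
Iteration 2: 29 > 9 holds -> k = 29 - 5 = 24.
Iteration 3: 24 > 9 holds -> k = 24 - 5 = 19.
Iteration 4: 19 > 9 holds -> k = 19 - 5 = 14.
Iteration 5: 14 > 9 holds -> k = 14 - 5 = 9.
Iteration 6: 9 > 9 fails; recursion stops.
Total rows emitted: 6.

6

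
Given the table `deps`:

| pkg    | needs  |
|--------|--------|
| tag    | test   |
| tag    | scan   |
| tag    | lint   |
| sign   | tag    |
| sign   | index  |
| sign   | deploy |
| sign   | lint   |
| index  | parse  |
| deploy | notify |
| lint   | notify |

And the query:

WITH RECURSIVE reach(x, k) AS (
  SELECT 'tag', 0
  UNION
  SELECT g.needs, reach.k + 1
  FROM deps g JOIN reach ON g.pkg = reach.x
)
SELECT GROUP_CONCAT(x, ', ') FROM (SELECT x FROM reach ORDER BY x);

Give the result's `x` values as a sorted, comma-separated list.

lint, notify, scan, tag, test

Base: (tag, k=0).
Iteration 1: edges from {tag} -> (lint, k=1), (scan, k=1), (test, k=1).
Iteration 2: edges from {lint,scan,test} -> (notify, k=2).
Iteration 3: no outgoing edges from {notify}; recursion stops.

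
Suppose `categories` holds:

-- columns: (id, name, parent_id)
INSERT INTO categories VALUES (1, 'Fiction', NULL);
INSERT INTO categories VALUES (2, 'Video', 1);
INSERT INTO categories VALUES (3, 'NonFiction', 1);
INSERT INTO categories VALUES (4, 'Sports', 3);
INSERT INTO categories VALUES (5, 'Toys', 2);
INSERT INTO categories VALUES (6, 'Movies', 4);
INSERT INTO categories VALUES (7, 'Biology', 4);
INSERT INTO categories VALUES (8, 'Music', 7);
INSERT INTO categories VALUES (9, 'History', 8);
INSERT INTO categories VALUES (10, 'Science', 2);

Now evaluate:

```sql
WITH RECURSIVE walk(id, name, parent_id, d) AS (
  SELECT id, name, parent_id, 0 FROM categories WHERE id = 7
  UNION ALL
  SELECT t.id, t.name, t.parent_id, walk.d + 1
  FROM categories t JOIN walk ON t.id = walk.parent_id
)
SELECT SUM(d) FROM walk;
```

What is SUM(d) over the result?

6

Base: id=7 (Biology), parent_id=4, d 0.
Iteration 1: join on id=4 -> Sports (id 4, parent_id=3, d 1).
Iteration 2: join on id=3 -> NonFiction (id 3, parent_id=1, d 2).
Iteration 3: join on id=1 -> Fiction (id 1, parent_id=NULL, d 3).
Iteration 4: parent_id is NULL; no match; recursion stops.
SUM(d) = 0 + 1 + 2 + 3 = 6.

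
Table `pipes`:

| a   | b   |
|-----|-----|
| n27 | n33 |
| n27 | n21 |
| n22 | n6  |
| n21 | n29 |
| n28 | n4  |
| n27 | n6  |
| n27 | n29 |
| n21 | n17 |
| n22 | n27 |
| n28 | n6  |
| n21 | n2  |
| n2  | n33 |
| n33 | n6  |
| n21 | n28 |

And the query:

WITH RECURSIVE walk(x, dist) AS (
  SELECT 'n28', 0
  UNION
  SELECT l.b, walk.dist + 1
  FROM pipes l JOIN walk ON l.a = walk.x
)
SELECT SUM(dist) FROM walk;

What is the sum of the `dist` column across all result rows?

Base: (n28, dist=0).
Iteration 1: edges from {n28} -> (n4, dist=1), (n6, dist=1).
Iteration 2: no outgoing edges from {n4,n6}; recursion stops.
SUM(dist) = 0 + 1 + 1 = 2.

2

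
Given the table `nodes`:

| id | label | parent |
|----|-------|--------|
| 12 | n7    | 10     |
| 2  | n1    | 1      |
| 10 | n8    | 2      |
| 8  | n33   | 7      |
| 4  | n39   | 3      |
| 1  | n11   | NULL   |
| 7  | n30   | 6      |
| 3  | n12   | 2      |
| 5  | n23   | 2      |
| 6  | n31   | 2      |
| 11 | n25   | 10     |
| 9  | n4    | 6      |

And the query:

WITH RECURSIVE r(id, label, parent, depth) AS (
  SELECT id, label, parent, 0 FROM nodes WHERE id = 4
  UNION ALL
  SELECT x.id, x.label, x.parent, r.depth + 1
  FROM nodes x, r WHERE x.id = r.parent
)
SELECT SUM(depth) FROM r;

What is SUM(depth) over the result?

Base: id=4 (n39), parent=3, depth 0.
Iteration 1: join on id=3 -> n12 (id 3, parent=2, depth 1).
Iteration 2: join on id=2 -> n1 (id 2, parent=1, depth 2).
Iteration 3: join on id=1 -> n11 (id 1, parent=NULL, depth 3).
Iteration 4: parent is NULL; no match; recursion stops.
SUM(depth) = 0 + 1 + 2 + 3 = 6.

6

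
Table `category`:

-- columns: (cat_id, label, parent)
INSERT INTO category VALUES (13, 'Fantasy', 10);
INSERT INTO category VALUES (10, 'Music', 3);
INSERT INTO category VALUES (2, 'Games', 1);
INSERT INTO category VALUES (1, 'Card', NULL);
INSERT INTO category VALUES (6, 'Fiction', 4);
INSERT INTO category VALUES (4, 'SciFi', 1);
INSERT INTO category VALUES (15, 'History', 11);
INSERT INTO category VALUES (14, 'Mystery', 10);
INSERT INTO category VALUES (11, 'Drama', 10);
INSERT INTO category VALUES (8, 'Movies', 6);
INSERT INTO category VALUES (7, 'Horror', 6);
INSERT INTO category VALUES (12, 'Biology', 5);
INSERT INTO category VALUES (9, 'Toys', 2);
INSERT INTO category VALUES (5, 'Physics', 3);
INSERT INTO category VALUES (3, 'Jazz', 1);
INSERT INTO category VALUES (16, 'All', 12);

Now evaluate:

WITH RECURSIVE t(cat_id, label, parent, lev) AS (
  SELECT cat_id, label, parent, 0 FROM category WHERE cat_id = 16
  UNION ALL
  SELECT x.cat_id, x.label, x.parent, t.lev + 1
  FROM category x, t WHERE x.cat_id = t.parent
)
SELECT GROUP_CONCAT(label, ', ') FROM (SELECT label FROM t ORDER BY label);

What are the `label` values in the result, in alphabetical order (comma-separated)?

Base: cat_id=16 (All), parent=12, lev 0.
Iteration 1: join on cat_id=12 -> Biology (id 12, parent=5, lev 1).
Iteration 2: join on cat_id=5 -> Physics (id 5, parent=3, lev 2).
Iteration 3: join on cat_id=3 -> Jazz (id 3, parent=1, lev 3).
Iteration 4: join on cat_id=1 -> Card (id 1, parent=NULL, lev 4).
Iteration 5: parent is NULL; no match; recursion stops.

All, Biology, Card, Jazz, Physics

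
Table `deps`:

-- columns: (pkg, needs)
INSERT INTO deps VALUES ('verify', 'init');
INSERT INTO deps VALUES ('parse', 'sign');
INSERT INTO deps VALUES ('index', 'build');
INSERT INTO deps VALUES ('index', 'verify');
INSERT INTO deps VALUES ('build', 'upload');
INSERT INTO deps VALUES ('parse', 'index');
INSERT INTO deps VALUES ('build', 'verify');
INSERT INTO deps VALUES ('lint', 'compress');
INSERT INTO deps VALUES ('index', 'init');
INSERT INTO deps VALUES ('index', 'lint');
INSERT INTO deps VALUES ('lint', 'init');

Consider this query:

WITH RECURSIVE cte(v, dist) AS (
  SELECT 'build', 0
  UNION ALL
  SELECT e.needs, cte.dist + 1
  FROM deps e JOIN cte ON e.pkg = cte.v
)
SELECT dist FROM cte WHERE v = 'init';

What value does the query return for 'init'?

Base: (build, dist=0).
Iteration 1: edges from {build} -> (upload, dist=1), (verify, dist=1).
Iteration 2: edges from {upload,verify} -> (init, dist=2).
Iteration 3: no outgoing edges from {init}; recursion stops.

2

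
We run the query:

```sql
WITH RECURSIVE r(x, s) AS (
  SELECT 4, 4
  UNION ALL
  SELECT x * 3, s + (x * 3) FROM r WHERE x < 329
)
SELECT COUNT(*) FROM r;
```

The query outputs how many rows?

Base: x=4, s=4.
Iteration 1: 4 < 329 holds -> x = 4 * 3 = 12, s = 4 + 12 = 16.
Iteration 2: 12 < 329 holds -> x = 12 * 3 = 36, s = 16 + 36 = 52.
Iteration 3: 36 < 329 holds -> x = 36 * 3 = 108, s = 52 + 108 = 160.
Iteration 4: 108 < 329 holds -> x = 108 * 3 = 324, s = 160 + 324 = 484.
Iteration 5: 324 < 329 holds -> x = 324 * 3 = 972, s = 484 + 972 = 1456.
Iteration 6: 972 < 329 fails; recursion stops.
Total rows emitted: 6.

6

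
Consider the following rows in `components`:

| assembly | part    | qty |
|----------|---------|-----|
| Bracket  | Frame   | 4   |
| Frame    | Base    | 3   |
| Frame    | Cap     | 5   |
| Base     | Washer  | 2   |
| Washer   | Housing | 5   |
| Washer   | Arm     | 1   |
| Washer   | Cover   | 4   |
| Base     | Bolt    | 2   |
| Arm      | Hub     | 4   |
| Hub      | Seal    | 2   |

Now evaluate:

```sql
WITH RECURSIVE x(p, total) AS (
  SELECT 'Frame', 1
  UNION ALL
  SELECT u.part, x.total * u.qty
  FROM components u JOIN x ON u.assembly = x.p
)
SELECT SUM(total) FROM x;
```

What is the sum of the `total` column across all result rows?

153

Base: (Frame, total=1).
Iteration 1: components of {Frame} -> Base = 1*3 = 3, Cap = 1*5 = 5.
Iteration 2: components of {Base,Cap} -> Bolt = 3*2 = 6, Washer = 3*2 = 6.
Iteration 3: components of {Bolt,Washer} -> Arm = 6*1 = 6, Cover = 6*4 = 24, Housing = 6*5 = 30.
Iteration 4: components of {Arm,Cover,Housing} -> Hub = 6*4 = 24.
Iteration 5: components of {Hub} -> Seal = 24*2 = 48.
Iteration 6: no further components; recursion stops.
SUM(total) = 1 + 3 + 5 + 6 + 6 + 30 + 6 + 24 + 24 + 48 = 153.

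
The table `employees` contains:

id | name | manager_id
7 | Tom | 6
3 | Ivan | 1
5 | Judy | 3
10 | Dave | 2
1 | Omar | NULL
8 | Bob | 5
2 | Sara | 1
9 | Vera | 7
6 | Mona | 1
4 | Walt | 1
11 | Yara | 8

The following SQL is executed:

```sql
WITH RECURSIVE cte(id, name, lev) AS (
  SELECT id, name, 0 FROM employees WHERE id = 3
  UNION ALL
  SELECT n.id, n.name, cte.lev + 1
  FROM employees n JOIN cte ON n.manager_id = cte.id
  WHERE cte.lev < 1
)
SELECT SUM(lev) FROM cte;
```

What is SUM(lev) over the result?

Base: id=3 (Ivan) at lev 0.
Iteration 1: rows with manager_id in {3} -> Judy (id 5, lev 1).
Iteration 2: lev < 1 fails for all current rows; recursion stops.
SUM(lev) = 0 + 1 = 1.

1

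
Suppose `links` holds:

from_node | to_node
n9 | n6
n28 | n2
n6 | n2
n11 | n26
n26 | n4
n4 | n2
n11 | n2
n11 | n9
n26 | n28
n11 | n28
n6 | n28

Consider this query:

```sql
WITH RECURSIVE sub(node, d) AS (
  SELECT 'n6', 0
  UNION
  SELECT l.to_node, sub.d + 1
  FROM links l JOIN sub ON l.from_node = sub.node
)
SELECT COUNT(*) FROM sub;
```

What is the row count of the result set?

Base: (n6, d=0).
Iteration 1: edges from {n6} -> (n2, d=1), (n28, d=1).
Iteration 2: edges from {n2,n28} -> (n2, d=2).
Iteration 3: no outgoing edges from {n2}; recursion stops.
Total rows emitted: 4.

4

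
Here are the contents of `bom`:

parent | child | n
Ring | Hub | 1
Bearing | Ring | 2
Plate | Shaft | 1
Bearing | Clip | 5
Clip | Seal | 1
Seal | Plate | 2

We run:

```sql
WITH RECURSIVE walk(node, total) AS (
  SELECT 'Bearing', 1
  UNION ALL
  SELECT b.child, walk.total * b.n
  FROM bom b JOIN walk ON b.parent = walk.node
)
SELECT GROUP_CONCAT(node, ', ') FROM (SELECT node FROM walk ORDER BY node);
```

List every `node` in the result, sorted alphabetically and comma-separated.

Bearing, Clip, Hub, Plate, Ring, Seal, Shaft

Base: (Bearing, total=1).
Iteration 1: components of {Bearing} -> Clip = 1*5 = 5, Ring = 1*2 = 2.
Iteration 2: components of {Clip,Ring} -> Hub = 2*1 = 2, Seal = 5*1 = 5.
Iteration 3: components of {Hub,Seal} -> Plate = 5*2 = 10.
Iteration 4: components of {Plate} -> Shaft = 10*1 = 10.
Iteration 5: no further components; recursion stops.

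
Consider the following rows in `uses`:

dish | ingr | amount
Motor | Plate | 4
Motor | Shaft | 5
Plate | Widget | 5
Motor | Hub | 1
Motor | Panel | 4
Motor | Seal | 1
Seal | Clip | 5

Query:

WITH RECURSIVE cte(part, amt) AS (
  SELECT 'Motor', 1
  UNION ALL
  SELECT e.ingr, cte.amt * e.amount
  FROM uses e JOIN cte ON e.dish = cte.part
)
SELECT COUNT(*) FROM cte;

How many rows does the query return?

Base: (Motor, amt=1).
Iteration 1: components of {Motor} -> Hub = 1*1 = 1, Panel = 1*4 = 4, Plate = 1*4 = 4, Seal = 1*1 = 1, Shaft = 1*5 = 5.
Iteration 2: components of {Hub,Panel,Plate,Seal,Shaft} -> Clip = 1*5 = 5, Widget = 4*5 = 20.
Iteration 3: no further components; recursion stops.
Total rows emitted: 8.

8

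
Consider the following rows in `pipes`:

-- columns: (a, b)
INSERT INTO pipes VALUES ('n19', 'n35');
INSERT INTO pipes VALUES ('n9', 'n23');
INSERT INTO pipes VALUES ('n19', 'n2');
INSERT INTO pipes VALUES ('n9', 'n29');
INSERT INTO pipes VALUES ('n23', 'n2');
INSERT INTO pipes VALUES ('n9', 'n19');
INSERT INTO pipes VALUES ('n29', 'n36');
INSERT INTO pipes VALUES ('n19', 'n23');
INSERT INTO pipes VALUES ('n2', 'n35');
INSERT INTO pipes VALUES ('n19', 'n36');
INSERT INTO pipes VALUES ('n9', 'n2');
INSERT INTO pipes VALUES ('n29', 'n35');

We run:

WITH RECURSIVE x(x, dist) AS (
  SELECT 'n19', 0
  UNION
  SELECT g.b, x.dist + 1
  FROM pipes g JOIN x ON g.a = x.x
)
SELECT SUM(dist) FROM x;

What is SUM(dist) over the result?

11

Base: (n19, dist=0).
Iteration 1: edges from {n19} -> (n2, dist=1), (n23, dist=1), (n35, dist=1), (n36, dist=1).
Iteration 2: edges from {n2,n23,n35,n36} -> (n2, dist=2), (n35, dist=2).
Iteration 3: edges from {n2,n35} -> (n35, dist=3).
Iteration 4: no outgoing edges from {n35}; recursion stops.
SUM(dist) = 0 + 1 + 1 + 1 + 1 + 2 + 2 + 3 = 11.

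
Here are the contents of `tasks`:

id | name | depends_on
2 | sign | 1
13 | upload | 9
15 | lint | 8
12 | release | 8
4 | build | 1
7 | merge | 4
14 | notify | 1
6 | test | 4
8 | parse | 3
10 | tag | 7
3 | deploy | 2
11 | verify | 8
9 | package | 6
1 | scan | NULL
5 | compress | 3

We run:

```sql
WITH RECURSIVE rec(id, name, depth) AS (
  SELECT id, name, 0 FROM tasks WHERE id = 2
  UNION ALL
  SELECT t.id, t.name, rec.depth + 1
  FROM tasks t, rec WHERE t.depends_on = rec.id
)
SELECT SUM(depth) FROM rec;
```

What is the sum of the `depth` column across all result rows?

Base: id=2 (sign) at depth 0.
Iteration 1: rows with depends_on in {2} -> deploy (id 3, depth 1).
Iteration 2: rows with depends_on in {3} -> compress (id 5, depth 2), parse (id 8, depth 2).
Iteration 3: rows with depends_on in {5,8} -> verify (id 11, depth 3), release (id 12, depth 3), lint (id 15, depth 3).
Iteration 4: no rows with depends_on in {11,12,15}; recursion stops.
SUM(depth) = 0 + 1 + 2 + 2 + 3 + 3 + 3 = 14.

14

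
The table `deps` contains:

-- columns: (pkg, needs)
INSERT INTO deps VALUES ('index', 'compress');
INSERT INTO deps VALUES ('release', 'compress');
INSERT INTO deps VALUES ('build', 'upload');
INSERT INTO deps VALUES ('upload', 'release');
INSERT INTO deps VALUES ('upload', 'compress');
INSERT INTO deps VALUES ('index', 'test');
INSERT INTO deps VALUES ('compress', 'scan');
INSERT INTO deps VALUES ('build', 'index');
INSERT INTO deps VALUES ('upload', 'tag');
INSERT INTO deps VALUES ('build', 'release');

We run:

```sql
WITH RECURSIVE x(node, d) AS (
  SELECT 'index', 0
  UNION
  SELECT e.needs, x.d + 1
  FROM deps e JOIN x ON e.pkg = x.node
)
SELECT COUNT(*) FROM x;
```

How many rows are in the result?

4

Base: (index, d=0).
Iteration 1: edges from {index} -> (compress, d=1), (test, d=1).
Iteration 2: edges from {compress,test} -> (scan, d=2).
Iteration 3: no outgoing edges from {scan}; recursion stops.
Total rows emitted: 4.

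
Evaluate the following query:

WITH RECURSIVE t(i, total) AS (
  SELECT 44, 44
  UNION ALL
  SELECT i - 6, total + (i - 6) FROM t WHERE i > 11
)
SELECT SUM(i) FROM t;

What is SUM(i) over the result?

182

Base: i=44, total=44.
Iteration 1: 44 > 11 holds -> i = 44 - 6 = 38, total = 44 + 38 = 82.
Iteration 2: 38 > 11 holds -> i = 38 - 6 = 32, total = 82 + 32 = 114.
Iteration 3: 32 > 11 holds -> i = 32 - 6 = 26, total = 114 + 26 = 140.
Iteration 4: 26 > 11 holds -> i = 26 - 6 = 20, total = 140 + 20 = 160.
Iteration 5: 20 > 11 holds -> i = 20 - 6 = 14, total = 160 + 14 = 174.
Iteration 6: 14 > 11 holds -> i = 14 - 6 = 8, total = 174 + 8 = 182.
Iteration 7: 8 > 11 fails; recursion stops.
SUM(i) = 44 + 38 + 32 + 26 + 20 + 14 + 8 = 182.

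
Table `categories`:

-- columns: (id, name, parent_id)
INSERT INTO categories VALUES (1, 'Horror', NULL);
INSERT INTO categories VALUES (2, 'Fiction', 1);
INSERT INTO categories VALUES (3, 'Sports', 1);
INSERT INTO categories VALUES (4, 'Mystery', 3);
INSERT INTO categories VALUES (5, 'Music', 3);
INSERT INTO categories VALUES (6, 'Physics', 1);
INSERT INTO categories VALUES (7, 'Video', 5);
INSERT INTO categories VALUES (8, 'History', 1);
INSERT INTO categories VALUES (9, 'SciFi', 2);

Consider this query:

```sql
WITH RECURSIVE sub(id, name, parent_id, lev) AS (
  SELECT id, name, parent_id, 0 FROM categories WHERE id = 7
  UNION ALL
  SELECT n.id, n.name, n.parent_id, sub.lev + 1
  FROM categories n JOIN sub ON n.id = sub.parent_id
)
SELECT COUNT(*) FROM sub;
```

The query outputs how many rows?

4

Base: id=7 (Video), parent_id=5, lev 0.
Iteration 1: join on id=5 -> Music (id 5, parent_id=3, lev 1).
Iteration 2: join on id=3 -> Sports (id 3, parent_id=1, lev 2).
Iteration 3: join on id=1 -> Horror (id 1, parent_id=NULL, lev 3).
Iteration 4: parent_id is NULL; no match; recursion stops.
Total rows emitted: 4.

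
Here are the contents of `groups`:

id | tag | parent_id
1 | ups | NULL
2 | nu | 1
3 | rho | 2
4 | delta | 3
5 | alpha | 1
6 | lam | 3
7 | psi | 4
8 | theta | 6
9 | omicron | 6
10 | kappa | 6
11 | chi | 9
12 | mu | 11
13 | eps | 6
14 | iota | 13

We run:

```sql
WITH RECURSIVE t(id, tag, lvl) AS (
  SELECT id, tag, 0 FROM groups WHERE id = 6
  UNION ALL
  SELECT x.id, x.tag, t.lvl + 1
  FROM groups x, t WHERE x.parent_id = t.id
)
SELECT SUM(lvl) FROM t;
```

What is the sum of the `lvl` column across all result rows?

Base: id=6 (lam) at lvl 0.
Iteration 1: rows with parent_id in {6} -> theta (id 8, lvl 1), omicron (id 9, lvl 1), kappa (id 10, lvl 1), eps (id 13, lvl 1).
Iteration 2: rows with parent_id in {8,9,10,13} -> chi (id 11, lvl 2), iota (id 14, lvl 2).
Iteration 3: rows with parent_id in {11,14} -> mu (id 12, lvl 3).
Iteration 4: no rows with parent_id in {12}; recursion stops.
SUM(lvl) = 0 + 1 + 1 + 1 + 1 + 2 + 2 + 3 = 11.

11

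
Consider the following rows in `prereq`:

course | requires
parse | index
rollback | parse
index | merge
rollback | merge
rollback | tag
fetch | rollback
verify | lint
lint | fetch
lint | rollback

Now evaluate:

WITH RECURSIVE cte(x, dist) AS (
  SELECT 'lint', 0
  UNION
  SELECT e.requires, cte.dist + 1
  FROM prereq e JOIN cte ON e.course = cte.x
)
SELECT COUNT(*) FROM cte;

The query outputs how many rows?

Base: (lint, dist=0).
Iteration 1: edges from {lint} -> (fetch, dist=1), (rollback, dist=1).
Iteration 2: edges from {fetch,rollback} -> (merge, dist=2), (parse, dist=2), (rollback, dist=2), (tag, dist=2).
Iteration 3: edges from {merge,parse,rollback,tag} -> (index, dist=3), (merge, dist=3), (parse, dist=3), (tag, dist=3).
Iteration 4: edges from {index,merge,parse,tag} -> (index, dist=4), (merge, dist=4).
Iteration 5: edges from {index,merge} -> (merge, dist=5).
Iteration 6: no outgoing edges from {merge}; recursion stops.
Total rows emitted: 14.

14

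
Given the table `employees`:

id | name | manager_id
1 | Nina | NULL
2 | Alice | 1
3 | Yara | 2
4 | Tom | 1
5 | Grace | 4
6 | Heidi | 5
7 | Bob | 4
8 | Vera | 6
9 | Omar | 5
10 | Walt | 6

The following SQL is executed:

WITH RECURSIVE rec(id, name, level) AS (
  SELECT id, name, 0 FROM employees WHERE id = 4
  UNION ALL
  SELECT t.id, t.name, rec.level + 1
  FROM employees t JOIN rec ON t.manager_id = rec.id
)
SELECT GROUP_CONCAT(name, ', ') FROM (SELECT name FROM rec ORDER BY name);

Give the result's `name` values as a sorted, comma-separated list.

Base: id=4 (Tom) at level 0.
Iteration 1: rows with manager_id in {4} -> Grace (id 5, level 1), Bob (id 7, level 1).
Iteration 2: rows with manager_id in {5,7} -> Heidi (id 6, level 2), Omar (id 9, level 2).
Iteration 3: rows with manager_id in {6,9} -> Vera (id 8, level 3), Walt (id 10, level 3).
Iteration 4: no rows with manager_id in {8,10}; recursion stops.

Bob, Grace, Heidi, Omar, Tom, Vera, Walt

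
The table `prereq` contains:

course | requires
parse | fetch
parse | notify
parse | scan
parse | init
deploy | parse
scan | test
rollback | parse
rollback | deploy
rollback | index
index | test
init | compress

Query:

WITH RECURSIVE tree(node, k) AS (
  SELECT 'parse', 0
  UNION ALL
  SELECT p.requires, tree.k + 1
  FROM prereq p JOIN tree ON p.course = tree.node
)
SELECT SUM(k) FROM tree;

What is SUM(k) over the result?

Base: (parse, k=0).
Iteration 1: edges from {parse} -> (fetch, k=1), (init, k=1), (notify, k=1), (scan, k=1).
Iteration 2: edges from {fetch,init,notify,scan} -> (compress, k=2), (test, k=2).
Iteration 3: no outgoing edges from {compress,test}; recursion stops.
SUM(k) = 0 + 1 + 1 + 1 + 1 + 2 + 2 = 8.

8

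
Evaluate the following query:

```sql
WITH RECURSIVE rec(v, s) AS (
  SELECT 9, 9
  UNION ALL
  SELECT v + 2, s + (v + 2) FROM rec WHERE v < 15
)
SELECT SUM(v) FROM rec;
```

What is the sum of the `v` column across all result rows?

Base: v=9, s=9.
Iteration 1: 9 < 15 holds -> v = 9 + 2 = 11, s = 9 + 11 = 20.
Iteration 2: 11 < 15 holds -> v = 11 + 2 = 13, s = 20 + 13 = 33.
Iteration 3: 13 < 15 holds -> v = 13 + 2 = 15, s = 33 + 15 = 48.
Iteration 4: 15 < 15 fails; recursion stops.
SUM(v) = 9 + 11 + 13 + 15 = 48.

48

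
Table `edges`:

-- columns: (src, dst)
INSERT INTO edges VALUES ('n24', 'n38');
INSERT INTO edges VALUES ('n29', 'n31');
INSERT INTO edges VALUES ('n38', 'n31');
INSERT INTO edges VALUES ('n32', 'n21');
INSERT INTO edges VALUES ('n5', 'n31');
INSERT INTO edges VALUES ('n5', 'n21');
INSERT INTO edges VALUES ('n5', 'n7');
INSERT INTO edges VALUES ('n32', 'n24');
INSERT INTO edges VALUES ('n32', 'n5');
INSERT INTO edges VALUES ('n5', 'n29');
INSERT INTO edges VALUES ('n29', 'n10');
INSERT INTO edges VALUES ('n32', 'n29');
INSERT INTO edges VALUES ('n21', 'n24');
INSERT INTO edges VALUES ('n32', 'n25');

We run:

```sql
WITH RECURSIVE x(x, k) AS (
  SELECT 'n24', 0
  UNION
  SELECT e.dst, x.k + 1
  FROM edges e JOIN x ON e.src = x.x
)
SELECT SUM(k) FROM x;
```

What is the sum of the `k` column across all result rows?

3

Base: (n24, k=0).
Iteration 1: edges from {n24} -> (n38, k=1).
Iteration 2: edges from {n38} -> (n31, k=2).
Iteration 3: no outgoing edges from {n31}; recursion stops.
SUM(k) = 0 + 1 + 2 = 3.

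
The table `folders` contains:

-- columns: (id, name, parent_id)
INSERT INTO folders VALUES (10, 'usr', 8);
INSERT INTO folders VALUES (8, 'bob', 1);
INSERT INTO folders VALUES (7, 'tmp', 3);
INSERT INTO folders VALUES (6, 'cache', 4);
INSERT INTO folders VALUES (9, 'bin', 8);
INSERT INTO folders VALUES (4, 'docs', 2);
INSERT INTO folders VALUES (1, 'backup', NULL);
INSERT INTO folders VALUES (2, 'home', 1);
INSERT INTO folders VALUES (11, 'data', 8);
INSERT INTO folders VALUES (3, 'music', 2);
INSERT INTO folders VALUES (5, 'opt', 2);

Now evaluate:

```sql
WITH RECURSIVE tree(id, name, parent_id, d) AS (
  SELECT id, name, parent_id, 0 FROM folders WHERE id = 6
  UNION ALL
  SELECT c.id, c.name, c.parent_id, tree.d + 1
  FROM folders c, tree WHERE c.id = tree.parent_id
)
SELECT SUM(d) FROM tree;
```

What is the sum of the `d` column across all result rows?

6

Base: id=6 (cache), parent_id=4, d 0.
Iteration 1: join on id=4 -> docs (id 4, parent_id=2, d 1).
Iteration 2: join on id=2 -> home (id 2, parent_id=1, d 2).
Iteration 3: join on id=1 -> backup (id 1, parent_id=NULL, d 3).
Iteration 4: parent_id is NULL; no match; recursion stops.
SUM(d) = 0 + 1 + 2 + 3 = 6.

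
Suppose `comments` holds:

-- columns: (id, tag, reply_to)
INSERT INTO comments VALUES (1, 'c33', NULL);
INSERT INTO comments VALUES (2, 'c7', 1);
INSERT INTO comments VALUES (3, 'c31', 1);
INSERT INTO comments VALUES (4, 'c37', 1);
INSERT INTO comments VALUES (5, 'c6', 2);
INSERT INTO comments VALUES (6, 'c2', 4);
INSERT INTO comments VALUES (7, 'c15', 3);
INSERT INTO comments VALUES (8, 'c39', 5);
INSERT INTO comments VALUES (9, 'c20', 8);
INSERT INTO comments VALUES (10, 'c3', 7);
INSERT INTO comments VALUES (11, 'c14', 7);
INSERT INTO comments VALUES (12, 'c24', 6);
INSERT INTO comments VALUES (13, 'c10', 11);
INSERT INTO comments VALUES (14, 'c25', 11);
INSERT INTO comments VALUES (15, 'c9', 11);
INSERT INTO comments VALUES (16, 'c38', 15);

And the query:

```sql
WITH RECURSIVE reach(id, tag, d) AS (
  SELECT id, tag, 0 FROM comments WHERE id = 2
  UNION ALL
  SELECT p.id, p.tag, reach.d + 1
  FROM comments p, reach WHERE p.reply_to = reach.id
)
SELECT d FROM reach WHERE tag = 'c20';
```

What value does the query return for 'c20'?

3

Base: id=2 (c7) at d 0.
Iteration 1: rows with reply_to in {2} -> c6 (id 5, d 1).
Iteration 2: rows with reply_to in {5} -> c39 (id 8, d 2).
Iteration 3: rows with reply_to in {8} -> c20 (id 9, d 3).
Iteration 4: no rows with reply_to in {9}; recursion stops.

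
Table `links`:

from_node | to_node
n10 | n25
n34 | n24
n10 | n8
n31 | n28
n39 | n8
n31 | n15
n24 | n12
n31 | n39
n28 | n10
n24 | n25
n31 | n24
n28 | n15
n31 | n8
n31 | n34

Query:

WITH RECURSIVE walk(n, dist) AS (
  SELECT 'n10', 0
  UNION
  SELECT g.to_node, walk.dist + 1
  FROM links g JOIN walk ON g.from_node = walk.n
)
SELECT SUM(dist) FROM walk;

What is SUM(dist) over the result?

Base: (n10, dist=0).
Iteration 1: edges from {n10} -> (n25, dist=1), (n8, dist=1).
Iteration 2: no outgoing edges from {n25,n8}; recursion stops.
SUM(dist) = 0 + 1 + 1 = 2.

2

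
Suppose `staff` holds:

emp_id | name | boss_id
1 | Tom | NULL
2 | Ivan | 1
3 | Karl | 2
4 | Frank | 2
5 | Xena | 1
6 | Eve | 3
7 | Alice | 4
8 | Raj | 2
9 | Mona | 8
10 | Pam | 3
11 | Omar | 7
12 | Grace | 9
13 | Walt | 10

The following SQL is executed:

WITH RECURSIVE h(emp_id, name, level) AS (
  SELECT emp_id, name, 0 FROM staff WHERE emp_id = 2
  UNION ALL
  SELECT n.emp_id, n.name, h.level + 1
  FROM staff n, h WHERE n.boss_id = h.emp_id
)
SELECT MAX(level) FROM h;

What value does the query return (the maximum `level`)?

3

Base: emp_id=2 (Ivan) at level 0.
Iteration 1: rows with boss_id in {2} -> Karl (id 3, level 1), Frank (id 4, level 1), Raj (id 8, level 1).
Iteration 2: rows with boss_id in {3,4,8} -> Eve (id 6, level 2), Alice (id 7, level 2), Mona (id 9, level 2), Pam (id 10, level 2).
Iteration 3: rows with boss_id in {6,7,9,10} -> Omar (id 11, level 3), Grace (id 12, level 3), Walt (id 13, level 3).
Iteration 4: no rows with boss_id in {11,12,13}; recursion stops.
level values: 0, 1, 1, 1, 2, 2, 2, 2, 3, 3, 3; the maximum is 3.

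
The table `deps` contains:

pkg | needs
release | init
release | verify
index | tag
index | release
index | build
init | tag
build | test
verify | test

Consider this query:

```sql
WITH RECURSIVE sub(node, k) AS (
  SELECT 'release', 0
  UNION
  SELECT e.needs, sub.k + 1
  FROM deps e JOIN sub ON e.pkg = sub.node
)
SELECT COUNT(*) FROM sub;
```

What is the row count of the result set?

Base: (release, k=0).
Iteration 1: edges from {release} -> (init, k=1), (verify, k=1).
Iteration 2: edges from {init,verify} -> (tag, k=2), (test, k=2).
Iteration 3: no outgoing edges from {tag,test}; recursion stops.
Total rows emitted: 5.

5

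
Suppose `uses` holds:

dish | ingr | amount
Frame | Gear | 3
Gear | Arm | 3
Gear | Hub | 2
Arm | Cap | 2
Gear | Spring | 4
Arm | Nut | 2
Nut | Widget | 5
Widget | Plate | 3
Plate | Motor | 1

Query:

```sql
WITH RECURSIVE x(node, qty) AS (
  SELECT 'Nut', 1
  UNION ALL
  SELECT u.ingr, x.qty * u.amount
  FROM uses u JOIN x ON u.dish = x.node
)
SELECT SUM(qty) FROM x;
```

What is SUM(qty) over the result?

36

Base: (Nut, qty=1).
Iteration 1: components of {Nut} -> Widget = 1*5 = 5.
Iteration 2: components of {Widget} -> Plate = 5*3 = 15.
Iteration 3: components of {Plate} -> Motor = 15*1 = 15.
Iteration 4: no further components; recursion stops.
SUM(qty) = 1 + 5 + 15 + 15 = 36.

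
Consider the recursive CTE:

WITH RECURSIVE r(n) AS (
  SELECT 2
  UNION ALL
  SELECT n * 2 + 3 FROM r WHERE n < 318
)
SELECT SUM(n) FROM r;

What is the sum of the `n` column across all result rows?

Base: n=2.
Iteration 1: 2 < 318 holds -> n = 2 * 2 + 3 = 7.
Iteration 2: 7 < 318 holds -> n = 7 * 2 + 3 = 17.
Iteration 3: 17 < 318 holds -> n = 17 * 2 + 3 = 37.
Iteration 4: 37 < 318 holds -> n = 37 * 2 + 3 = 77.
Iteration 5: 77 < 318 holds -> n = 77 * 2 + 3 = 157.
Iteration 6: 157 < 318 holds -> n = 157 * 2 + 3 = 317.
Iteration 7: 317 < 318 holds -> n = 317 * 2 + 3 = 637.
Iteration 8: 637 < 318 fails; recursion stops.
SUM(n) = 2 + 7 + 17 + 37 + 77 + 157 + 317 + 637 = 1251.

1251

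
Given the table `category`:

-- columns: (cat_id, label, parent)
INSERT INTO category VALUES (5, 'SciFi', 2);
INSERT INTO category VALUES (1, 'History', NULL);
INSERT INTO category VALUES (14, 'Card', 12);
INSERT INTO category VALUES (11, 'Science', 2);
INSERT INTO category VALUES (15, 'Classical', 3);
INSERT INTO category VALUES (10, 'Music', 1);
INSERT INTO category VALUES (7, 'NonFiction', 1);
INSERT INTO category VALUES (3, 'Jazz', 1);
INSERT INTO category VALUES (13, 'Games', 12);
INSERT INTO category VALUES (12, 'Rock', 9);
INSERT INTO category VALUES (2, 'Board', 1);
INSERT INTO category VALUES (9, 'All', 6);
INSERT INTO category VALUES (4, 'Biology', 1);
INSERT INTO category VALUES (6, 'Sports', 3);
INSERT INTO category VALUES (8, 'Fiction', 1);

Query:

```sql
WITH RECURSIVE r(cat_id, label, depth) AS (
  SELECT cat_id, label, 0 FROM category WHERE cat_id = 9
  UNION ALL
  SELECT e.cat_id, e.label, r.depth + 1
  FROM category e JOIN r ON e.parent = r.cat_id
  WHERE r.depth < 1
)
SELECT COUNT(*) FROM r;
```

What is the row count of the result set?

Base: cat_id=9 (All) at depth 0.
Iteration 1: rows with parent in {9} -> Rock (id 12, depth 1).
Iteration 2: depth < 1 fails for all current rows; recursion stops.
Total rows emitted: 2.

2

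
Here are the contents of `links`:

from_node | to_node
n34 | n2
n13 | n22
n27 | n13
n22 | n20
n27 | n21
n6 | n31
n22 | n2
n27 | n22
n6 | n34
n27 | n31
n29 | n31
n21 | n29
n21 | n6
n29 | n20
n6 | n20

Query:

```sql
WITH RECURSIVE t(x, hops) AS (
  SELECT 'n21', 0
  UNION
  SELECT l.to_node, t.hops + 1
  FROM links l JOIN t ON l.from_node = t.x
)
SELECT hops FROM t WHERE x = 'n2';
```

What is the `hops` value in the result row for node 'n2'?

Base: (n21, hops=0).
Iteration 1: edges from {n21} -> (n29, hops=1), (n6, hops=1).
Iteration 2: edges from {n29,n6} -> (n20, hops=2), (n31, hops=2), (n34, hops=2). [UNION drops 2 duplicate row(s)]
Iteration 3: edges from {n20,n31,n34} -> (n2, hops=3).
Iteration 4: no outgoing edges from {n2}; recursion stops.

3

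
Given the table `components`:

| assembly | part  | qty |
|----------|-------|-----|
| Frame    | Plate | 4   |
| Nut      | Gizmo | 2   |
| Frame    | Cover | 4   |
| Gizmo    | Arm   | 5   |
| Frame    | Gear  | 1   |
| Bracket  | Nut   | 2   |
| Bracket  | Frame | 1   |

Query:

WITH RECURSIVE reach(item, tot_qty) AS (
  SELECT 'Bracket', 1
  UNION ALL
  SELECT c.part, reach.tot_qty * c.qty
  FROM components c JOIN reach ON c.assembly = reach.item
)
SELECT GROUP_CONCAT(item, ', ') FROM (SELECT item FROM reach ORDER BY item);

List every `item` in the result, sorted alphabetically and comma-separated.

Base: (Bracket, tot_qty=1).
Iteration 1: components of {Bracket} -> Frame = 1*1 = 1, Nut = 1*2 = 2.
Iteration 2: components of {Frame,Nut} -> Cover = 1*4 = 4, Gear = 1*1 = 1, Gizmo = 2*2 = 4, Plate = 1*4 = 4.
Iteration 3: components of {Cover,Gear,Gizmo,Plate} -> Arm = 4*5 = 20.
Iteration 4: no further components; recursion stops.

Arm, Bracket, Cover, Frame, Gear, Gizmo, Nut, Plate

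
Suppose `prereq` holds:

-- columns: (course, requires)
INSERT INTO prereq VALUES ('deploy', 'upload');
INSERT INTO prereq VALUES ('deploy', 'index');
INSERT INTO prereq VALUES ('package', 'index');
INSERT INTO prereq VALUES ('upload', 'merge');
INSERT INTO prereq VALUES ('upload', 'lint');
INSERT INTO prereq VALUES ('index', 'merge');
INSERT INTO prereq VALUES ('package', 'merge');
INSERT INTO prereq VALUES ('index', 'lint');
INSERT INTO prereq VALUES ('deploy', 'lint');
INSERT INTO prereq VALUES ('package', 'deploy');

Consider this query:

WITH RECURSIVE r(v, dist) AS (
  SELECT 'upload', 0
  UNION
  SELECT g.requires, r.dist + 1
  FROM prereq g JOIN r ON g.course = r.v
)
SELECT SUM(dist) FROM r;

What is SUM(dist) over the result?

Base: (upload, dist=0).
Iteration 1: edges from {upload} -> (lint, dist=1), (merge, dist=1).
Iteration 2: no outgoing edges from {lint,merge}; recursion stops.
SUM(dist) = 0 + 1 + 1 = 2.

2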